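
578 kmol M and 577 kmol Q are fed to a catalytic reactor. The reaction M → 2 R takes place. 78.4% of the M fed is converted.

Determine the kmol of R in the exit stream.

M reacted = 0.784 × 578 = 453.2 kmol; ν_M = −1, so ξ = 453.2/1 = 453.2 kmol.
Outlet amounts (n = n₀ + ν ξ):
  M: 578 − 1(453.2) = 124.8
  R: 0 + 2(453.2) = 906.3
  Q: 577 (inert)

906 kmol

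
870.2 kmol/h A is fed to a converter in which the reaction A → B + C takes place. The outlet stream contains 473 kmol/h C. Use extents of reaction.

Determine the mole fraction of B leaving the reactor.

0.352

For C: n = n₀ + 1ξ → 473 = 0 + 1ξ, giving ξ = 473 kmol/h.
Outlet amounts (n = n₀ + ν ξ):
  A: 870.2 − 1(473) = 397.2
  B: 0 + 1(473) = 473
  C: 0 + 1(473) = 473
Total out = 1343 kmol/h; y_B = 473 / 1343 = 0.3521.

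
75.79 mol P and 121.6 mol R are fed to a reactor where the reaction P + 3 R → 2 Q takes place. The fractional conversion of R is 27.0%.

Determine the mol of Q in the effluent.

R reacted = 0.27 × 121.6 = 32.83 mol; ν_R = −3, so ξ = 32.83/3 = 10.94 mol.
Outlet amounts (n = n₀ + ν ξ):
  P: 75.79 − 1(10.94) = 64.85
  R: 121.6 − 3(10.94) = 88.77
  Q: 0 + 2(10.94) = 21.89

21.9 mol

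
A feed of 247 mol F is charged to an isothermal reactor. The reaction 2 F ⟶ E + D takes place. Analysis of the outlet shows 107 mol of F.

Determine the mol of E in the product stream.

For F: n = n₀ − 2ξ → 107 = 247 − 2ξ, giving ξ = 70 mol.
Outlet amounts (n = n₀ + ν ξ):
  F: 247 − 2(70) = 107
  E: 0 + 1(70) = 70
  D: 0 + 1(70) = 70

70 mol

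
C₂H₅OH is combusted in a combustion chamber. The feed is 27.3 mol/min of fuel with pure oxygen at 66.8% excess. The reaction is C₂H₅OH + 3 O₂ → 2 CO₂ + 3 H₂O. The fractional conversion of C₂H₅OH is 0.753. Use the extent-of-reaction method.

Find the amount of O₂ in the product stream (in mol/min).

74.9 mol/min

Stoichiometric O₂ = 3 × 27.3 = 81.9 mol/min; O₂ fed = 81.9 × 1.668 = 136.6 mol/min.
Fuel reacted = 0.753 × 27.3 → ξ = 20.56 mol/min.
Outlet (n = n₀ + ν ξ):
  C₂H₅OH: 27.3 − 1(20.56) = 6.743
  O₂: 136.6 − 3(20.56) = 74.94
  CO₂: 0 + 2(20.56) = 41.11
  H₂O: 0 + 3(20.56) = 61.67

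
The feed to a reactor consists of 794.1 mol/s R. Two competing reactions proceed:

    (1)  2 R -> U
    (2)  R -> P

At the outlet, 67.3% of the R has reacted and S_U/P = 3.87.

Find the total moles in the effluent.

557 mol/s

Conversion of R: R consumed = 0.673 × 794.1 = 534.4 mol/s = 2ξ₁ + 1ξ₂.
Selectivity: 1ξ₁ / (1ξ₂) = 3.87 → ξ₁ = 3.87 ξ₂.
Substitute: (2·3.87 + 1) ξ₂ = 534.4 → ξ₂ = 61.15 mol/s, ξ₁ = 236.6 mol/s.
Outlet amounts (n = n₀ + Σ ν·ξ):
  R: 794.1 − 2(236.6) − 1(61.15) = 259.7
  U: 0 + 1(236.6) = 236.6
  P: 0 + 1(61.15) = 61.15
Total out = 259.7 + 236.6 + 61.15 = 557.5 mol/s.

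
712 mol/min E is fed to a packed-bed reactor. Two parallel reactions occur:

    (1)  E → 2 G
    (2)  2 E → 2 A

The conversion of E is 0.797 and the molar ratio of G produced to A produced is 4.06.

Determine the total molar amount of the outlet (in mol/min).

1090 mol/min

Conversion of E: E consumed = 0.797 × 712 = 567.5 mol/min = 1ξ₁ + 2ξ₂.
Selectivity: 2ξ₁ / (2ξ₂) = 4.06 → ξ₁ = 4.06 ξ₂.
Substitute: (1·4.06 + 2) ξ₂ = 567.5 → ξ₂ = 93.64 mol/min, ξ₁ = 380.2 mol/min.
Outlet amounts (n = n₀ + Σ ν·ξ):
  E: 712 − 1(380.2) − 2(93.64) = 144.5
  G: 0 + 2(380.2) = 760.4
  A: 0 + 2(93.64) = 187.3
Total out = 144.5 + 760.4 + 187.3 = 1092 mol/min.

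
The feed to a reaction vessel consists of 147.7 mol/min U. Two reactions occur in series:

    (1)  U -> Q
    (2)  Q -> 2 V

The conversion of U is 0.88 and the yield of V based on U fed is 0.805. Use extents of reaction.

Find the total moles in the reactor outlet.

Conversion of U: U consumed = 1ξ₁ = 0.88 × 147.7 → ξ₁ = 130 mol/min.
Yield of V: 2ξ₂ / 147.7 = 0.805 → ξ₂ = 59.45 mol/min.
Outlet amounts (n = n₀ + Σ ν·ξ):
  U: 147.7 − 1(130) = 17.72
  Q: 0 + 1(130) − 1(59.45) = 70.53
  V: 0 + 2(59.45) = 118.9
Total out = 17.72 + 70.53 + 118.9 = 207.1 mol/min.

207 mol/min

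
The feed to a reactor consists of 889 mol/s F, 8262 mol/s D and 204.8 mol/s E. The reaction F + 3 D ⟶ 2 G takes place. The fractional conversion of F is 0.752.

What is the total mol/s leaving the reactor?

F reacted = 0.752 × 889 = 668.5 mol/s; ν_F = −1, so ξ = 668.5/1 = 668.5 mol/s.
Outlet amounts (n = n₀ + ν ξ):
  F: 889 − 1(668.5) = 220.5
  D: 8262 − 3(668.5) = 6256
  G: 0 + 2(668.5) = 1337
  E: 204.8 (inert)
Total out = 220.5 + 6256 + 1337 + 204.8 = 8019 mol/s.

8020 mol/s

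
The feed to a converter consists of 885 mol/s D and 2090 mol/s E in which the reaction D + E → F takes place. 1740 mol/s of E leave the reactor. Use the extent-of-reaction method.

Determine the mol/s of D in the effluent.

535 mol/s

For E: n = n₀ − 1ξ → 1740 = 2090 − 1ξ, giving ξ = 350 mol/s.
Outlet amounts (n = n₀ + ν ξ):
  D: 885 − 1(350) = 535
  E: 2090 − 1(350) = 1740
  F: 0 + 1(350) = 350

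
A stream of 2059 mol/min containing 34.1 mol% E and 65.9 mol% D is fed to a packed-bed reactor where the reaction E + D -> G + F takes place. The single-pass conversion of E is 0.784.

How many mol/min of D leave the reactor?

806 mol/min

E reacted = 0.784 × 702.1 = 550.5 mol/min; ν_E = −1, so ξ = 550.5/1 = 550.5 mol/min.
Outlet amounts (n = n₀ + ν ξ):
  E: 702.1 − 1(550.5) = 151.7
  D: 1357 − 1(550.5) = 806.4
  G: 0 + 1(550.5) = 550.5
  F: 0 + 1(550.5) = 550.5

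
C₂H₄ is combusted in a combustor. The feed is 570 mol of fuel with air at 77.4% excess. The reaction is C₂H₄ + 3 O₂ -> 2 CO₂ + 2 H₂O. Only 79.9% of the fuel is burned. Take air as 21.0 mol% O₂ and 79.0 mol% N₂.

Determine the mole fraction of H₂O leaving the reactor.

0.0607

Stoichiometric O₂ = 3 × 570 = 1710 mol; O₂ fed = 1710 × 1.774 = 3034 mol.
N₂ fed = 3034 × 79/21 = 11410 mol.
Fuel reacted = 0.799 × 570 → ξ = 455.4 mol.
Outlet (n = n₀ + ν ξ):
  C₂H₄: 570 − 1(455.4) = 114.6
  O₂: 3034 − 3(455.4) = 1667
  N₂: 11410 (inert)
  CO₂: 0 + 2(455.4) = 910.9
  H₂O: 0 + 2(455.4) = 910.9
Total out = 15020 mol; y_H₂O = 910.9 / 15020 = 0.06066.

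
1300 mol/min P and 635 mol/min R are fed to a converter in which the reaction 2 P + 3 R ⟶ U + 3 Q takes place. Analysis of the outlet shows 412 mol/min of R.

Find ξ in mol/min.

For R: n = n₀ − 3ξ → 412 = 635 − 3ξ, giving ξ = 74.33 mol/min.
Outlet amounts (n = n₀ + ν ξ):
  P: 1300 − 2(74.33) = 1151
  R: 635 − 3(74.33) = 412
  U: 0 + 1(74.33) = 74.33
  Q: 0 + 3(74.33) = 223

ξ = 74.3 mol/min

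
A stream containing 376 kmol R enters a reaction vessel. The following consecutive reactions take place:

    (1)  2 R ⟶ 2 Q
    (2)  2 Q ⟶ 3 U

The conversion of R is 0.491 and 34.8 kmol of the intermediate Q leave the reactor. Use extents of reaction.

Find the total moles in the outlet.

451 kmol

Conversion of R: R consumed = 2ξ₁ = 0.491 × 376 → ξ₁ = 92.31 kmol.
Q balance: n_Q = 0 + 2ξ₁ − 2ξ₂ = 34.8 → ξ₂ = (2·92.31 − 34.8)/2 = 74.91 kmol.
Outlet amounts (n = n₀ + Σ ν·ξ):
  R: 376 − 2(92.31) = 191.4
  Q: 0 + 2(92.31) − 2(74.91) = 34.8
  U: 0 + 3(74.91) = 224.7
Total out = 191.4 + 34.8 + 224.7 = 450.9 kmol.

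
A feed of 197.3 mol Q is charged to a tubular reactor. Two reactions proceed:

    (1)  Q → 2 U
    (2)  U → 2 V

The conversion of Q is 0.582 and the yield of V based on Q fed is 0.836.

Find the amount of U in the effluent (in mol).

Conversion of Q: Q consumed = 1ξ₁ = 0.582 × 197.3 → ξ₁ = 114.8 mol.
Yield of V: 2ξ₂ / 197.3 = 0.836 → ξ₂ = 82.47 mol.
Outlet amounts (n = n₀ + Σ ν·ξ):
  Q: 197.3 − 1(114.8) = 82.47
  U: 0 + 2(114.8) − 1(82.47) = 147.2
  V: 0 + 2(82.47) = 164.9

147 mol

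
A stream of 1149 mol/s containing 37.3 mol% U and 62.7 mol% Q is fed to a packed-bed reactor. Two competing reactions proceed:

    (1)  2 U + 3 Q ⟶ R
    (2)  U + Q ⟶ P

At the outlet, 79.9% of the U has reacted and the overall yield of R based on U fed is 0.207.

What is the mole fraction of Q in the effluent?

Yield of R: 1ξ₁ / 428.6 = 0.207 → ξ₁ = 88.72 mol/s.
Conversion of U: 2ξ₁ + 1ξ₂ = 0.799 × 428.6 = 342.4 → ξ₂ = 165 mol/s.
Outlet amounts (n = n₀ + Σ ν·ξ):
  U: 428.6 − 2(88.72) − 1(165) = 86.14
  Q: 720.4 − 3(88.72) − 1(165) = 289.3
  R: 0 + 1(88.72) = 88.72
  P: 0 + 1(165) = 165
Total out = 629.1 mol/s; y_Q = 289.3 / 629.1 = 0.4598.

0.46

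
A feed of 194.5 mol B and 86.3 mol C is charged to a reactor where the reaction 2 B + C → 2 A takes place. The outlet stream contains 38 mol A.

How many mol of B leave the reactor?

For A: n = n₀ + 2ξ → 38 = 0 + 2ξ, giving ξ = 19 mol.
Outlet amounts (n = n₀ + ν ξ):
  B: 194.5 − 2(19) = 156.5
  C: 86.3 − 1(19) = 67.3
  A: 0 + 2(19) = 38

156 mol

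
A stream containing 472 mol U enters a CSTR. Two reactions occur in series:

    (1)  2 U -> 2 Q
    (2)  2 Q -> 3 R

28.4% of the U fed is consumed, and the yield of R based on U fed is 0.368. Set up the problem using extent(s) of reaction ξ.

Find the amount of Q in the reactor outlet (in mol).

18.3 mol

Conversion of U: U consumed = 2ξ₁ = 0.284 × 472 → ξ₁ = 67.02 mol.
Yield of R: 3ξ₂ / 472 = 0.368 → ξ₂ = 57.9 mol.
Outlet amounts (n = n₀ + Σ ν·ξ):
  U: 472 − 2(67.02) = 338
  Q: 0 + 2(67.02) − 2(57.9) = 18.25
  R: 0 + 3(57.9) = 173.7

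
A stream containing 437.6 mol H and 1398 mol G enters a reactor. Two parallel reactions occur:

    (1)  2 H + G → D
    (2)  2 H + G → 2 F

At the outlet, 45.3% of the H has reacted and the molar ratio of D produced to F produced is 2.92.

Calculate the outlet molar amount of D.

84.6 mol

Conversion of H: H consumed = 0.453 × 437.6 = 198.2 mol = 2ξ₁ + 2ξ₂.
Selectivity: 1ξ₁ / (2ξ₂) = 2.92 → ξ₁ = 5.84 ξ₂.
Substitute: (2·5.84 + 2) ξ₂ = 198.2 → ξ₂ = 14.49 mol, ξ₁ = 84.63 mol.
Outlet amounts (n = n₀ + Σ ν·ξ):
  H: 437.6 − 2(84.63) − 2(14.49) = 239.4
  G: 1398 − 1(84.63) − 1(14.49) = 1299
  D: 0 + 1(84.63) = 84.63
  F: 0 + 2(14.49) = 28.98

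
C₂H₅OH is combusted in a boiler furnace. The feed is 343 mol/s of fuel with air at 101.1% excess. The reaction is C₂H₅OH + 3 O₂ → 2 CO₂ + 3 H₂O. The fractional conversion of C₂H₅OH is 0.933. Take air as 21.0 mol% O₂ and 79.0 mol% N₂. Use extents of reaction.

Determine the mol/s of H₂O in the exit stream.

Stoichiometric O₂ = 3 × 343 = 1029 mol/s; O₂ fed = 1029 × 2.011 = 2069 mol/s.
N₂ fed = 2069 × 79/21 = 7785 mol/s.
Fuel reacted = 0.933 × 343 → ξ = 320 mol/s.
Outlet (n = n₀ + ν ξ):
  C₂H₅OH: 343 − 1(320) = 22.98
  O₂: 2069 − 3(320) = 1109
  N₂: 7785 (inert)
  CO₂: 0 + 2(320) = 640
  H₂O: 0 + 3(320) = 960.1

960 mol/s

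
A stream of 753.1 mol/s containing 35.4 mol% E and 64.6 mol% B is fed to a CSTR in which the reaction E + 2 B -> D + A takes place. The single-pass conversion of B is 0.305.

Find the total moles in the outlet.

679 mol/s

B reacted = 0.305 × 486.5 = 148.4 mol/s; ν_B = −2, so ξ = 148.4/2 = 74.19 mol/s.
Outlet amounts (n = n₀ + ν ξ):
  E: 266.6 − 1(74.19) = 192.4
  B: 486.5 − 2(74.19) = 338.1
  D: 0 + 1(74.19) = 74.19
  A: 0 + 1(74.19) = 74.19
Total out = 192.4 + 338.1 + 74.19 + 74.19 = 678.9 mol/s.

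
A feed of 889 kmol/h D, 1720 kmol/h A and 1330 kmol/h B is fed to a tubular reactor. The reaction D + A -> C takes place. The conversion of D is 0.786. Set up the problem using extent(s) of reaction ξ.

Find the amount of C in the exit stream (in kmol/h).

D reacted = 0.786 × 889 = 698.8 kmol/h; ν_D = −1, so ξ = 698.8/1 = 698.8 kmol/h.
Outlet amounts (n = n₀ + ν ξ):
  D: 889 − 1(698.8) = 190.2
  A: 1720 − 1(698.8) = 1021
  C: 0 + 1(698.8) = 698.8
  B: 1330 (inert)

699 kmol/h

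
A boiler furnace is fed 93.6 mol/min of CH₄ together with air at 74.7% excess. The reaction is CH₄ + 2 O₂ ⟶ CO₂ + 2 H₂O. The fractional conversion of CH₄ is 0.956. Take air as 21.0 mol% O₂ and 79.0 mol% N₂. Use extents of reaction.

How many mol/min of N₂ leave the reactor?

1230 mol/min

Stoichiometric O₂ = 2 × 93.6 = 187.2 mol/min; O₂ fed = 187.2 × 1.747 = 327 mol/min.
N₂ fed = 327 × 79/21 = 1230 mol/min.
Fuel reacted = 0.956 × 93.6 → ξ = 89.48 mol/min.
Outlet (n = n₀ + ν ξ):
  CH₄: 93.6 − 1(89.48) = 4.118
  O₂: 327 − 2(89.48) = 148.1
  N₂: 1230 (inert)
  CO₂: 0 + 1(89.48) = 89.48
  H₂O: 0 + 2(89.48) = 179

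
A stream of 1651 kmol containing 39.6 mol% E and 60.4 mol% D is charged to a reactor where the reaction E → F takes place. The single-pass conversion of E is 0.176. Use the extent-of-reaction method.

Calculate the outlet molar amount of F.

115 kmol

E reacted = 0.176 × 653.8 = 115.1 kmol; ν_E = −1, so ξ = 115.1/1 = 115.1 kmol.
Outlet amounts (n = n₀ + ν ξ):
  E: 653.8 − 1(115.1) = 538.7
  F: 0 + 1(115.1) = 115.1
  D: 997.2 (inert)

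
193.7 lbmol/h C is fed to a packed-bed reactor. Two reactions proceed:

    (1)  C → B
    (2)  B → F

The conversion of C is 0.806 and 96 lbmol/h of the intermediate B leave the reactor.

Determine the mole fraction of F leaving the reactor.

0.31

Conversion of C: C consumed = 1ξ₁ = 0.806 × 193.7 → ξ₁ = 156.1 lbmol/h.
B balance: n_B = 0 + 1ξ₁ − 1ξ₂ = 96 → ξ₂ = (1·156.1 − 96)/1 = 60.12 lbmol/h.
Outlet amounts (n = n₀ + Σ ν·ξ):
  C: 193.7 − 1(156.1) = 37.58
  B: 0 + 1(156.1) − 1(60.12) = 96
  F: 0 + 1(60.12) = 60.12
Total out = 193.7 lbmol/h; y_F = 60.12 / 193.7 = 0.3104.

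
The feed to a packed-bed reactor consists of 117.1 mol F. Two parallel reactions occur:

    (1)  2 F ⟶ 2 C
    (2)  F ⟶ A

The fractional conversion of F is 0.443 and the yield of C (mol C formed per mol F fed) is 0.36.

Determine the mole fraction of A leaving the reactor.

Yield of C: 2ξ₁ / 117.1 = 0.36 → ξ₁ = 21.08 mol.
Conversion of F: 2ξ₁ + 1ξ₂ = 0.443 × 117.1 = 51.88 → ξ₂ = 9.719 mol.
Outlet amounts (n = n₀ + Σ ν·ξ):
  F: 117.1 − 2(21.08) − 1(9.719) = 65.22
  C: 0 + 2(21.08) = 42.16
  A: 0 + 1(9.719) = 9.719
Total out = 117.1 mol; y_A = 9.719 / 117.1 = 0.083.

0.083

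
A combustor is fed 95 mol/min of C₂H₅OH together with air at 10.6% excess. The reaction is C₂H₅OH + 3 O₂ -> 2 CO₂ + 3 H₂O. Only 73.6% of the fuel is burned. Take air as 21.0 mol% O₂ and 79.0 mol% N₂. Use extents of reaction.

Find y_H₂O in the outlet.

0.126

Stoichiometric O₂ = 3 × 95 = 285 mol/min; O₂ fed = 285 × 1.106 = 315.2 mol/min.
N₂ fed = 315.2 × 79/21 = 1186 mol/min.
Fuel reacted = 0.736 × 95 → ξ = 69.92 mol/min.
Outlet (n = n₀ + ν ξ):
  C₂H₅OH: 95 − 1(69.92) = 25.08
  O₂: 315.2 − 3(69.92) = 105.5
  N₂: 1186 (inert)
  CO₂: 0 + 2(69.92) = 139.8
  H₂O: 0 + 3(69.92) = 209.8
Total out = 1666 mol/min; y_H₂O = 209.8 / 1666 = 0.1259.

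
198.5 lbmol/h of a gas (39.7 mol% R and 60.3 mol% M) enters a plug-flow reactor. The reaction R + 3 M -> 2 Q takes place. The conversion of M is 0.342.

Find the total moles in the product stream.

171 lbmol/h

M reacted = 0.342 × 119.7 = 40.94 lbmol/h; ν_M = −3, so ξ = 40.94/3 = 13.65 lbmol/h.
Outlet amounts (n = n₀ + ν ξ):
  R: 78.8 − 1(13.65) = 65.16
  M: 119.7 − 3(13.65) = 78.76
  Q: 0 + 2(13.65) = 27.29
Total out = 65.16 + 78.76 + 27.29 = 171.2 lbmol/h.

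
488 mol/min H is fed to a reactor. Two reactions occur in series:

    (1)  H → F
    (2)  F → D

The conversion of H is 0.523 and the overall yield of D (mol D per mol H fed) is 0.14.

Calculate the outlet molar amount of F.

Conversion of H: H consumed = 1ξ₁ = 0.523 × 488 → ξ₁ = 255.2 mol/min.
Yield of D: 1ξ₂ / 488 = 0.14 → ξ₂ = 68.32 mol/min.
Outlet amounts (n = n₀ + Σ ν·ξ):
  H: 488 − 1(255.2) = 232.8
  F: 0 + 1(255.2) − 1(68.32) = 186.9
  D: 0 + 1(68.32) = 68.32

187 mol/min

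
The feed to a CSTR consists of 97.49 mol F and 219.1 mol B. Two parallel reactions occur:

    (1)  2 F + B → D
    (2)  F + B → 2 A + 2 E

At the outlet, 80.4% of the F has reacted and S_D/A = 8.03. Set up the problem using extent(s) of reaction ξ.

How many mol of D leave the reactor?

Conversion of F: F consumed = 0.804 × 97.49 = 78.38 mol = 2ξ₁ + 1ξ₂.
Selectivity: 1ξ₁ / (2ξ₂) = 8.03 → ξ₁ = 16.06 ξ₂.
Substitute: (2·16.06 + 1) ξ₂ = 78.38 → ξ₂ = 2.367 mol, ξ₁ = 38.01 mol.
Outlet amounts (n = n₀ + Σ ν·ξ):
  F: 97.49 − 2(38.01) − 1(2.367) = 19.11
  B: 219.1 − 1(38.01) − 1(2.367) = 178.7
  D: 0 + 1(38.01) = 38.01
  A: 0 + 2(2.367) = 4.733
  E: 0 + 2(2.367) = 4.733

38 mol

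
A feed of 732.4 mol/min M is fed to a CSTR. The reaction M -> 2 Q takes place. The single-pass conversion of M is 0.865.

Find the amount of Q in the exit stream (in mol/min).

M reacted = 0.865 × 732.4 = 633.5 mol/min; ν_M = −1, so ξ = 633.5/1 = 633.5 mol/min.
Outlet amounts (n = n₀ + ν ξ):
  M: 732.4 − 1(633.5) = 98.87
  Q: 0 + 2(633.5) = 1267

1270 mol/min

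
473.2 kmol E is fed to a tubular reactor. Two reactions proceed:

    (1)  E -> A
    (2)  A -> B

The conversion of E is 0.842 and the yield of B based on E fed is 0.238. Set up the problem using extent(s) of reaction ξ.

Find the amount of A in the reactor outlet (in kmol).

Conversion of E: E consumed = 1ξ₁ = 0.842 × 473.2 → ξ₁ = 398.4 kmol.
Yield of B: 1ξ₂ / 473.2 = 0.238 → ξ₂ = 112.6 kmol.
Outlet amounts (n = n₀ + Σ ν·ξ):
  E: 473.2 − 1(398.4) = 74.77
  A: 0 + 1(398.4) − 1(112.6) = 285.8
  B: 0 + 1(112.6) = 112.6

286 kmol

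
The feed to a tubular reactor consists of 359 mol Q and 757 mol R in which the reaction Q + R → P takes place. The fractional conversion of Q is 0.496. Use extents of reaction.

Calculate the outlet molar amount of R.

579 mol

Q reacted = 0.496 × 359 = 178.1 mol; ν_Q = −1, so ξ = 178.1/1 = 178.1 mol.
Outlet amounts (n = n₀ + ν ξ):
  Q: 359 − 1(178.1) = 180.9
  R: 757 − 1(178.1) = 578.9
  P: 0 + 1(178.1) = 178.1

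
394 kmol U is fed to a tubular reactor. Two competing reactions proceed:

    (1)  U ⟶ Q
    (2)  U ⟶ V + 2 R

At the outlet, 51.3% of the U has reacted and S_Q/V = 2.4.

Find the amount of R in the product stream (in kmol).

Conversion of U: U consumed = 0.513 × 394 = 202.1 kmol = 1ξ₁ + 1ξ₂.
Selectivity: 1ξ₁ / (1ξ₂) = 2.4 → ξ₁ = 2.4 ξ₂.
Substitute: (1·2.4 + 1) ξ₂ = 202.1 → ξ₂ = 59.45 kmol, ξ₁ = 142.7 kmol.
Outlet amounts (n = n₀ + Σ ν·ξ):
  U: 394 − 1(142.7) − 1(59.45) = 191.9
  Q: 0 + 1(142.7) = 142.7
  V: 0 + 1(59.45) = 59.45
  R: 0 + 2(59.45) = 118.9

119 kmol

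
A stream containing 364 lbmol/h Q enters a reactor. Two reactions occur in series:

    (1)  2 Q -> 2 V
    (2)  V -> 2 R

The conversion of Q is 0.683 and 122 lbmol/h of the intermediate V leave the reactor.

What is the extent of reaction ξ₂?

Conversion of Q: Q consumed = 2ξ₁ = 0.683 × 364 → ξ₁ = 124.3 lbmol/h.
V balance: n_V = 0 + 2ξ₁ − 1ξ₂ = 122 → ξ₂ = (2·124.3 − 122)/1 = 126.6 lbmol/h.
Outlet amounts (n = n₀ + Σ ν·ξ):
  Q: 364 − 2(124.3) = 115.4
  V: 0 + 2(124.3) − 1(126.6) = 122
  R: 0 + 2(126.6) = 253.2

ξ₂ = 127 lbmol/h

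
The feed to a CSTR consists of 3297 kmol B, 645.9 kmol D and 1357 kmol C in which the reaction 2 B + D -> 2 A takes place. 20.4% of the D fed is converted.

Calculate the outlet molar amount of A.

D reacted = 0.204 × 645.9 = 131.8 kmol; ν_D = −1, so ξ = 131.8/1 = 131.8 kmol.
Outlet amounts (n = n₀ + ν ξ):
  B: 3297 − 2(131.8) = 3033
  D: 645.9 − 1(131.8) = 514.1
  A: 0 + 2(131.8) = 263.5
  C: 1357 (inert)

264 kmol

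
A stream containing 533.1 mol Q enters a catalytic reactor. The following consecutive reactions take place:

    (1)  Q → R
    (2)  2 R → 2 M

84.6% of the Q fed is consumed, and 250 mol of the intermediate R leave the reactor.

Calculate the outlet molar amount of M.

Conversion of Q: Q consumed = 1ξ₁ = 0.846 × 533.1 → ξ₁ = 451 mol.
R balance: n_R = 0 + 1ξ₁ − 2ξ₂ = 250 → ξ₂ = (1·451 − 250)/2 = 100.5 mol.
Outlet amounts (n = n₀ + Σ ν·ξ):
  Q: 533.1 − 1(451) = 82.1
  R: 0 + 1(451) − 2(100.5) = 250
  M: 0 + 2(100.5) = 201

201 mol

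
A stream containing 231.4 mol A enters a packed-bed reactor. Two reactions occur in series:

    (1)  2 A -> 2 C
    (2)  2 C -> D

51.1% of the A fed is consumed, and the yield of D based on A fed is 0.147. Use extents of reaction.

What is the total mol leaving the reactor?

Conversion of A: A consumed = 2ξ₁ = 0.511 × 231.4 → ξ₁ = 59.12 mol.
Yield of D: 1ξ₂ / 231.4 = 0.147 → ξ₂ = 34.02 mol.
Outlet amounts (n = n₀ + Σ ν·ξ):
  A: 231.4 − 2(59.12) = 113.2
  C: 0 + 2(59.12) − 2(34.02) = 50.21
  D: 0 + 1(34.02) = 34.02
Total out = 113.2 + 50.21 + 34.02 = 197.4 mol.

197 mol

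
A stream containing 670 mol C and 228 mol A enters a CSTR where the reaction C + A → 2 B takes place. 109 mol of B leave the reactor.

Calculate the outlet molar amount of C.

616 mol

For B: n = n₀ + 2ξ → 109 = 0 + 2ξ, giving ξ = 54.5 mol.
Outlet amounts (n = n₀ + ν ξ):
  C: 670 − 1(54.5) = 615.5
  A: 228 − 1(54.5) = 173.5
  B: 0 + 2(54.5) = 109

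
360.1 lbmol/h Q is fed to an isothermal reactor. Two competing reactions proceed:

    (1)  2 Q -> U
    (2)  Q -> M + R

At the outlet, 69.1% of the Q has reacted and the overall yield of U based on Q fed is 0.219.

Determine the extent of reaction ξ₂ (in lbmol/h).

ξ₂ = 91.1 lbmol/h

Yield of U: 1ξ₁ / 360.1 = 0.219 → ξ₁ = 78.86 lbmol/h.
Conversion of Q: 2ξ₁ + 1ξ₂ = 0.691 × 360.1 = 248.8 → ξ₂ = 91.11 lbmol/h.
Outlet amounts (n = n₀ + Σ ν·ξ):
  Q: 360.1 − 2(78.86) − 1(91.11) = 111.3
  U: 0 + 1(78.86) = 78.86
  M: 0 + 1(91.11) = 91.11
  R: 0 + 1(91.11) = 91.11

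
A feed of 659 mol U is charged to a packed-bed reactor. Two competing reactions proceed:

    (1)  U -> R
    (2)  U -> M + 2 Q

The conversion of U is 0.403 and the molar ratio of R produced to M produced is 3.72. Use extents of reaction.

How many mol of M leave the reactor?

Conversion of U: U consumed = 0.403 × 659 = 265.6 mol = 1ξ₁ + 1ξ₂.
Selectivity: 1ξ₁ / (1ξ₂) = 3.72 → ξ₁ = 3.72 ξ₂.
Substitute: (1·3.72 + 1) ξ₂ = 265.6 → ξ₂ = 56.27 mol, ξ₁ = 209.3 mol.
Outlet amounts (n = n₀ + Σ ν·ξ):
  U: 659 − 1(209.3) − 1(56.27) = 393.4
  R: 0 + 1(209.3) = 209.3
  M: 0 + 1(56.27) = 56.27
  Q: 0 + 2(56.27) = 112.5

56.3 mol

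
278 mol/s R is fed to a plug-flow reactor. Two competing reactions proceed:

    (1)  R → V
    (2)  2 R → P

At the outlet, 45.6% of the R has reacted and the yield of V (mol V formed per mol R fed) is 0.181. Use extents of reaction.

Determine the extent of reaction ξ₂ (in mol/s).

ξ₂ = 38.2 mol/s

Yield of V: 1ξ₁ / 278 = 0.181 → ξ₁ = 50.32 mol/s.
Conversion of R: 1ξ₁ + 2ξ₂ = 0.456 × 278 = 126.8 → ξ₂ = 38.23 mol/s.
Outlet amounts (n = n₀ + Σ ν·ξ):
  R: 278 − 1(50.32) − 2(38.23) = 151.2
  V: 0 + 1(50.32) = 50.32
  P: 0 + 1(38.23) = 38.23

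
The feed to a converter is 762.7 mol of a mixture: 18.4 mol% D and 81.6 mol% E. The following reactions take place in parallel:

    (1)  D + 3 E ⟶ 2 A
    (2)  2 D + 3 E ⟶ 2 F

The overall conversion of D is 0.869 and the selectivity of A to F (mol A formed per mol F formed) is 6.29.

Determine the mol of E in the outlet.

Conversion of D: D consumed = 0.869 × 140.3 = 122 mol = 1ξ₁ + 2ξ₂.
Selectivity: 2ξ₁ / (2ξ₂) = 6.29 → ξ₁ = 6.29 ξ₂.
Substitute: (1·6.29 + 2) ξ₂ = 122 → ξ₂ = 14.71 mol, ξ₁ = 92.53 mol.
Outlet amounts (n = n₀ + Σ ν·ξ):
  D: 140.3 − 1(92.53) − 2(14.71) = 18.38
  E: 622.4 − 3(92.53) − 3(14.71) = 300.6
  A: 0 + 2(92.53) = 185.1
  F: 0 + 2(14.71) = 29.42

301 mol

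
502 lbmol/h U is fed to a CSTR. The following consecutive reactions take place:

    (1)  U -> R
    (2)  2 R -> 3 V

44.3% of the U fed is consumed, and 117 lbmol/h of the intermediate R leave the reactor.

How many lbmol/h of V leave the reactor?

Conversion of U: U consumed = 1ξ₁ = 0.443 × 502 → ξ₁ = 222.4 lbmol/h.
R balance: n_R = 0 + 1ξ₁ − 2ξ₂ = 117 → ξ₂ = (1·222.4 − 117)/2 = 52.69 lbmol/h.
Outlet amounts (n = n₀ + Σ ν·ξ):
  U: 502 − 1(222.4) = 279.6
  R: 0 + 1(222.4) − 2(52.69) = 117
  V: 0 + 3(52.69) = 158.1

158 lbmol/h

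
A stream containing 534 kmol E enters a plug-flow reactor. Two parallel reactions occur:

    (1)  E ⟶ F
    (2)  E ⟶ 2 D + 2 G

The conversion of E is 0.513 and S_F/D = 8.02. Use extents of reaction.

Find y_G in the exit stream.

Conversion of E: E consumed = 0.513 × 534 = 273.9 kmol = 1ξ₁ + 1ξ₂.
Selectivity: 1ξ₁ / (2ξ₂) = 8.02 → ξ₁ = 16.04 ξ₂.
Substitute: (1·16.04 + 1) ξ₂ = 273.9 → ξ₂ = 16.08 kmol, ξ₁ = 257.9 kmol.
Outlet amounts (n = n₀ + Σ ν·ξ):
  E: 534 − 1(257.9) − 1(16.08) = 260.1
  F: 0 + 1(257.9) = 257.9
  D: 0 + 2(16.08) = 32.15
  G: 0 + 2(16.08) = 32.15
Total out = 582.2 kmol; y_G = 32.15 / 582.2 = 0.05522.

0.0552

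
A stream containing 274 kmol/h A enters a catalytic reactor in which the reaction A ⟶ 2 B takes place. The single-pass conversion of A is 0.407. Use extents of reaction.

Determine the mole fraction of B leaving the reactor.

0.579

A reacted = 0.407 × 274 = 111.5 kmol/h; ν_A = −1, so ξ = 111.5/1 = 111.5 kmol/h.
Outlet amounts (n = n₀ + ν ξ):
  A: 274 − 1(111.5) = 162.5
  B: 0 + 2(111.5) = 223
Total out = 385.5 kmol/h; y_B = 223 / 385.5 = 0.5785.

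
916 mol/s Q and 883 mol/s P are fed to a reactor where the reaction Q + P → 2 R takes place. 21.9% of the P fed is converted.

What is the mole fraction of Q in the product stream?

P reacted = 0.219 × 883 = 193.4 mol/s; ν_P = −1, so ξ = 193.4/1 = 193.4 mol/s.
Outlet amounts (n = n₀ + ν ξ):
  Q: 916 − 1(193.4) = 722.6
  P: 883 − 1(193.4) = 689.6
  R: 0 + 2(193.4) = 386.8
Total out = 1799 mol/s; y_Q = 722.6 / 1799 = 0.4017.

0.402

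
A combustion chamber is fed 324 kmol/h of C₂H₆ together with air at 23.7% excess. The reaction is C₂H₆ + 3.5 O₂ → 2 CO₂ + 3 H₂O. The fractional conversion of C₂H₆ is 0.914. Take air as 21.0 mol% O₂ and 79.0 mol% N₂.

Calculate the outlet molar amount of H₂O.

Stoichiometric O₂ = 3.5 × 324 = 1134 kmol/h; O₂ fed = 1134 × 1.237 = 1403 kmol/h.
N₂ fed = 1403 × 79/21 = 5277 kmol/h.
Fuel reacted = 0.914 × 324 → ξ = 296.1 kmol/h.
Outlet (n = n₀ + ν ξ):
  C₂H₆: 324 − 1(296.1) = 27.86
  O₂: 1403 − 3.5(296.1) = 366.3
  N₂: 5277 (inert)
  CO₂: 0 + 2(296.1) = 592.3
  H₂O: 0 + 3(296.1) = 888.4

888 kmol/h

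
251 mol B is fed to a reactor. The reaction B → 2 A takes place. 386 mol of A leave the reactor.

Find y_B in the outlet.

0.131

For A: n = n₀ + 2ξ → 386 = 0 + 2ξ, giving ξ = 193 mol.
Outlet amounts (n = n₀ + ν ξ):
  B: 251 − 1(193) = 58
  A: 0 + 2(193) = 386
Total out = 444 mol; y_B = 58 / 444 = 0.1306.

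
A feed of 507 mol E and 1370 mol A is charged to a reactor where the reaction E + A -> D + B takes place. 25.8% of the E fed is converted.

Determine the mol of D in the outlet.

E reacted = 0.258 × 507 = 130.8 mol; ν_E = −1, so ξ = 130.8/1 = 130.8 mol.
Outlet amounts (n = n₀ + ν ξ):
  E: 507 − 1(130.8) = 376.2
  A: 1370 − 1(130.8) = 1239
  D: 0 + 1(130.8) = 130.8
  B: 0 + 1(130.8) = 130.8

131 mol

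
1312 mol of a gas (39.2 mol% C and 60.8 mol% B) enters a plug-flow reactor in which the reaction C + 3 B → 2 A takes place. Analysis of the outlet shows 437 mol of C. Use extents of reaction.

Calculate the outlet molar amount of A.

155 mol

For C: n = n₀ − 1ξ → 437 = 514.3 − 1ξ, giving ξ = 77.3 mol.
Outlet amounts (n = n₀ + ν ξ):
  C: 514.3 − 1(77.3) = 437
  B: 797.7 − 3(77.3) = 565.8
  A: 0 + 2(77.3) = 154.6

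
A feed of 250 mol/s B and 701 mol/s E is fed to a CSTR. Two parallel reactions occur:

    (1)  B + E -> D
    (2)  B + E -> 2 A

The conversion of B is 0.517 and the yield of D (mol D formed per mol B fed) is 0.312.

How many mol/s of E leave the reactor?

Yield of D: 1ξ₁ / 250 = 0.312 → ξ₁ = 78 mol/s.
Conversion of B: 1ξ₁ + 1ξ₂ = 0.517 × 250 = 129.2 → ξ₂ = 51.25 mol/s.
Outlet amounts (n = n₀ + Σ ν·ξ):
  B: 250 − 1(78) − 1(51.25) = 120.8
  E: 701 − 1(78) − 1(51.25) = 571.8
  D: 0 + 1(78) = 78
  A: 0 + 2(51.25) = 102.5

572 mol/s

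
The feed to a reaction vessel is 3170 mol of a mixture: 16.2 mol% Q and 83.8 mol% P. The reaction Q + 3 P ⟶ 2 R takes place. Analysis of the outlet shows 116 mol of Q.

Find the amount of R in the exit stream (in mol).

795 mol

For Q: n = n₀ − 1ξ → 116 = 513.5 − 1ξ, giving ξ = 397.5 mol.
Outlet amounts (n = n₀ + ν ξ):
  Q: 513.5 − 1(397.5) = 116
  P: 2656 − 3(397.5) = 1464
  R: 0 + 2(397.5) = 795.1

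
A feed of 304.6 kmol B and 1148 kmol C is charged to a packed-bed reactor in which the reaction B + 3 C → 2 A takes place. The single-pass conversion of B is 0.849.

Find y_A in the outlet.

0.553

B reacted = 0.849 × 304.6 = 258.6 kmol; ν_B = −1, so ξ = 258.6/1 = 258.6 kmol.
Outlet amounts (n = n₀ + ν ξ):
  B: 304.6 − 1(258.6) = 45.99
  C: 1148 − 3(258.6) = 372.2
  A: 0 + 2(258.6) = 517.2
Total out = 935.4 kmol; y_A = 517.2 / 935.4 = 0.5529.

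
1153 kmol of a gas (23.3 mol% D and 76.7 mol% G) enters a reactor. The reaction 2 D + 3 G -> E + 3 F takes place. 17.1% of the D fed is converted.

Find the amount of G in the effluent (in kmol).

815 kmol

D reacted = 0.171 × 268.6 = 45.94 kmol; ν_D = −2, so ξ = 45.94/2 = 22.97 kmol.
Outlet amounts (n = n₀ + ν ξ):
  D: 268.6 − 2(22.97) = 222.7
  G: 884.4 − 3(22.97) = 815.4
  E: 0 + 1(22.97) = 22.97
  F: 0 + 3(22.97) = 68.91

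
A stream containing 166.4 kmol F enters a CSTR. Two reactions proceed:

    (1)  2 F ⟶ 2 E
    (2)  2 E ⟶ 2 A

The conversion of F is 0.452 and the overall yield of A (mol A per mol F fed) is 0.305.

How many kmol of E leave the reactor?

Conversion of F: F consumed = 2ξ₁ = 0.452 × 166.4 → ξ₁ = 37.61 kmol.
Yield of A: 2ξ₂ / 166.4 = 0.305 → ξ₂ = 25.38 kmol.
Outlet amounts (n = n₀ + Σ ν·ξ):
  F: 166.4 − 2(37.61) = 91.19
  E: 0 + 2(37.61) − 2(25.38) = 24.46
  A: 0 + 2(25.38) = 50.75

24.5 kmol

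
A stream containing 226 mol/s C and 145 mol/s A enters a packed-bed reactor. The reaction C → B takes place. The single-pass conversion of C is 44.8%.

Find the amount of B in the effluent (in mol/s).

C reacted = 0.448 × 226 = 101.2 mol/s; ν_C = −1, so ξ = 101.2/1 = 101.2 mol/s.
Outlet amounts (n = n₀ + ν ξ):
  C: 226 − 1(101.2) = 124.8
  B: 0 + 1(101.2) = 101.2
  A: 145 (inert)

101 mol/s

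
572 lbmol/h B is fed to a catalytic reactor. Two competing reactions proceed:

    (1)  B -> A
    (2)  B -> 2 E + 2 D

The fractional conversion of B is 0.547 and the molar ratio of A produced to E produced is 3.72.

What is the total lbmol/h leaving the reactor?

683 lbmol/h

Conversion of B: B consumed = 0.547 × 572 = 312.9 lbmol/h = 1ξ₁ + 1ξ₂.
Selectivity: 1ξ₁ / (2ξ₂) = 3.72 → ξ₁ = 7.44 ξ₂.
Substitute: (1·7.44 + 1) ξ₂ = 312.9 → ξ₂ = 37.07 lbmol/h, ξ₁ = 275.8 lbmol/h.
Outlet amounts (n = n₀ + Σ ν·ξ):
  B: 572 − 1(275.8) − 1(37.07) = 259.1
  A: 0 + 1(275.8) = 275.8
  E: 0 + 2(37.07) = 74.14
  D: 0 + 2(37.07) = 74.14
Total out = 259.1 + 275.8 + 74.14 + 74.14 = 683.2 lbmol/h.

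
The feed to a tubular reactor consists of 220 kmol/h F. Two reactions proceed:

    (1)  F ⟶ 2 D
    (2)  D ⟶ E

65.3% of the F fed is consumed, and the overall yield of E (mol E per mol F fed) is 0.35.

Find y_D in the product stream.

Conversion of F: F consumed = 1ξ₁ = 0.653 × 220 → ξ₁ = 143.7 kmol/h.
Yield of E: 1ξ₂ / 220 = 0.35 → ξ₂ = 77 kmol/h.
Outlet amounts (n = n₀ + Σ ν·ξ):
  F: 220 − 1(143.7) = 76.34
  D: 0 + 2(143.7) − 1(77) = 210.3
  E: 0 + 1(77) = 77
Total out = 363.7 kmol/h; y_D = 210.3 / 363.7 = 0.5783.

0.578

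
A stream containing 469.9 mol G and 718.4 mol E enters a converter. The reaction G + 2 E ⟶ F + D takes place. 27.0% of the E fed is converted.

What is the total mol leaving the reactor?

E reacted = 0.27 × 718.4 = 194 mol; ν_E = −2, so ξ = 194/2 = 96.98 mol.
Outlet amounts (n = n₀ + ν ξ):
  G: 469.9 − 1(96.98) = 372.9
  E: 718.4 − 2(96.98) = 524.4
  F: 0 + 1(96.98) = 96.98
  D: 0 + 1(96.98) = 96.98
Total out = 372.9 + 524.4 + 96.98 + 96.98 = 1091 mol.

1090 mol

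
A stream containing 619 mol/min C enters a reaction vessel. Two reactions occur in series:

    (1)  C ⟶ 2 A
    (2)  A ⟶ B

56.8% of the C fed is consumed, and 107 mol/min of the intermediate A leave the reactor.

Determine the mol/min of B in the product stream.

596 mol/min

Conversion of C: C consumed = 1ξ₁ = 0.568 × 619 → ξ₁ = 351.6 mol/min.
A balance: n_A = 0 + 2ξ₁ − 1ξ₂ = 107 → ξ₂ = (2·351.6 − 107)/1 = 596.2 mol/min.
Outlet amounts (n = n₀ + Σ ν·ξ):
  C: 619 − 1(351.6) = 267.4
  A: 0 + 2(351.6) − 1(596.2) = 107
  B: 0 + 1(596.2) = 596.2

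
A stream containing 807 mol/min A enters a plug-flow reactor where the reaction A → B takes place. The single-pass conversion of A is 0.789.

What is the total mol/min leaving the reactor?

807 mol/min

A reacted = 0.789 × 807 = 636.7 mol/min; ν_A = −1, so ξ = 636.7/1 = 636.7 mol/min.
Outlet amounts (n = n₀ + ν ξ):
  A: 807 − 1(636.7) = 170.3
  B: 0 + 1(636.7) = 636.7
Total out = 170.3 + 636.7 = 807 mol/min.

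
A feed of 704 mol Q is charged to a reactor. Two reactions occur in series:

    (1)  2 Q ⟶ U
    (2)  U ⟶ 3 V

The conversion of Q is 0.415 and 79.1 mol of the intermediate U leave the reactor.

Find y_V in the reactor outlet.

0.29

Conversion of Q: Q consumed = 2ξ₁ = 0.415 × 704 → ξ₁ = 146.1 mol.
U balance: n_U = 0 + 1ξ₁ − 1ξ₂ = 79.1 → ξ₂ = (1·146.1 − 79.1)/1 = 66.98 mol.
Outlet amounts (n = n₀ + Σ ν·ξ):
  Q: 704 − 2(146.1) = 411.8
  U: 0 + 1(146.1) − 1(66.98) = 79.1
  V: 0 + 3(66.98) = 200.9
Total out = 691.9 mol; y_V = 200.9 / 691.9 = 0.2904.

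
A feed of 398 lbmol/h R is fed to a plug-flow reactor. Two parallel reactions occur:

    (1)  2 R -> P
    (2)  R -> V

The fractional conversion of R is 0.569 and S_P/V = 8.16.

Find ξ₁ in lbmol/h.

Conversion of R: R consumed = 0.569 × 398 = 226.5 lbmol/h = 2ξ₁ + 1ξ₂.
Selectivity: 1ξ₁ / (1ξ₂) = 8.16 → ξ₁ = 8.16 ξ₂.
Substitute: (2·8.16 + 1) ξ₂ = 226.5 → ξ₂ = 13.08 lbmol/h, ξ₁ = 106.7 lbmol/h.
Outlet amounts (n = n₀ + Σ ν·ξ):
  R: 398 − 2(106.7) − 1(13.08) = 171.5
  P: 0 + 1(106.7) = 106.7
  V: 0 + 1(13.08) = 13.08

ξ₁ = 107 lbmol/h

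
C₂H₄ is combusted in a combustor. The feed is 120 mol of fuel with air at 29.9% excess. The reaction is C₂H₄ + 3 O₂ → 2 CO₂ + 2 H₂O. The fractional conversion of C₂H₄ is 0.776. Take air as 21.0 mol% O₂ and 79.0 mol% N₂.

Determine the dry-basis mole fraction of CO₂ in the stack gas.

Stoichiometric O₂ = 3 × 120 = 360 mol; O₂ fed = 360 × 1.299 = 467.6 mol.
N₂ fed = 467.6 × 79/21 = 1759 mol.
Fuel reacted = 0.776 × 120 → ξ = 93.12 mol.
Outlet (n = n₀ + ν ξ):
  C₂H₄: 120 − 1(93.12) = 26.88
  O₂: 467.6 − 3(93.12) = 188.3
  N₂: 1759 (inert)
  CO₂: 0 + 2(93.12) = 186.2
  H₂O: 0 + 2(93.12) = 186.2
Dry total = 2161 mol; y_CO₂ (dry) = 186.2 / 2161 = 0.0862.

0.0862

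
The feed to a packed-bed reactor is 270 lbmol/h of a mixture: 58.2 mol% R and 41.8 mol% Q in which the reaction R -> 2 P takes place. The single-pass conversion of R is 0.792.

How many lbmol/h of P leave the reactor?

249 lbmol/h

R reacted = 0.792 × 157.1 = 124.5 lbmol/h; ν_R = −1, so ξ = 124.5/1 = 124.5 lbmol/h.
Outlet amounts (n = n₀ + ν ξ):
  R: 157.1 − 1(124.5) = 32.69
  P: 0 + 2(124.5) = 248.9
  Q: 112.9 (inert)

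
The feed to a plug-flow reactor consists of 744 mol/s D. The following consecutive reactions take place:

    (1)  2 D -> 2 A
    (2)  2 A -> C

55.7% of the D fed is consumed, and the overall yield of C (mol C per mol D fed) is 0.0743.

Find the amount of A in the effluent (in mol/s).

Conversion of D: D consumed = 2ξ₁ = 0.557 × 744 → ξ₁ = 207.2 mol/s.
Yield of C: 1ξ₂ / 744 = 0.0743 → ξ₂ = 55.28 mol/s.
Outlet amounts (n = n₀ + Σ ν·ξ):
  D: 744 − 2(207.2) = 329.6
  A: 0 + 2(207.2) − 2(55.28) = 303.8
  C: 0 + 1(55.28) = 55.28

304 mol/s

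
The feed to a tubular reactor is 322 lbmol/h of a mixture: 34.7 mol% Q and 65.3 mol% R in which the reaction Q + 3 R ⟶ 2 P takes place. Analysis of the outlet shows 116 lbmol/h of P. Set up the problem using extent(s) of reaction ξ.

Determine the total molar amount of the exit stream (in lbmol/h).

For P: n = n₀ + 2ξ → 116 = 0 + 2ξ, giving ξ = 58 lbmol/h.
Outlet amounts (n = n₀ + ν ξ):
  Q: 111.7 − 1(58) = 53.73
  R: 210.3 − 3(58) = 36.27
  P: 0 + 2(58) = 116
Total out = 53.73 + 36.27 + 116 = 206 lbmol/h.

206 lbmol/h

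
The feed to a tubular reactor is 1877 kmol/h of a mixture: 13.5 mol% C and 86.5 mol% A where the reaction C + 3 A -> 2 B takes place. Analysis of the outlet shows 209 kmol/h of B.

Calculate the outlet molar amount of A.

1310 kmol/h

For B: n = n₀ + 2ξ → 209 = 0 + 2ξ, giving ξ = 104.5 kmol/h.
Outlet amounts (n = n₀ + ν ξ):
  C: 253.4 − 1(104.5) = 148.9
  A: 1624 − 3(104.5) = 1310
  B: 0 + 2(104.5) = 209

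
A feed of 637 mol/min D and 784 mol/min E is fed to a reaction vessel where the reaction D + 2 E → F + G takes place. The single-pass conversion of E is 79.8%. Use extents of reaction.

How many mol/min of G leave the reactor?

E reacted = 0.798 × 784 = 625.6 mol/min; ν_E = −2, so ξ = 625.6/2 = 312.8 mol/min.
Outlet amounts (n = n₀ + ν ξ):
  D: 637 − 1(312.8) = 324.2
  E: 784 − 2(312.8) = 158.4
  F: 0 + 1(312.8) = 312.8
  G: 0 + 1(312.8) = 312.8

313 mol/min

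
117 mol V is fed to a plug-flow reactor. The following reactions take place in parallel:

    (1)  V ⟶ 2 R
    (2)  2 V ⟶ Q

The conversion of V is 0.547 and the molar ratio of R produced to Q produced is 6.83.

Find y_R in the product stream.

Conversion of V: V consumed = 0.547 × 117 = 64 mol = 1ξ₁ + 2ξ₂.
Selectivity: 2ξ₁ / (1ξ₂) = 6.83 → ξ₁ = 3.415 ξ₂.
Substitute: (1·3.415 + 2) ξ₂ = 64 → ξ₂ = 11.82 mol, ξ₁ = 40.36 mol.
Outlet amounts (n = n₀ + Σ ν·ξ):
  V: 117 − 1(40.36) − 2(11.82) = 53
  R: 0 + 2(40.36) = 80.72
  Q: 0 + 1(11.82) = 11.82
Total out = 145.5 mol; y_R = 80.72 / 145.5 = 0.5546.

0.555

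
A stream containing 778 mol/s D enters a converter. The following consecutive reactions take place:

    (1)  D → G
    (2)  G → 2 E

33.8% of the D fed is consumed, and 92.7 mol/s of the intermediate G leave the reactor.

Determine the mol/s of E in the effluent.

Conversion of D: D consumed = 1ξ₁ = 0.338 × 778 → ξ₁ = 263 mol/s.
G balance: n_G = 0 + 1ξ₁ − 1ξ₂ = 92.7 → ξ₂ = (1·263 − 92.7)/1 = 170.3 mol/s.
Outlet amounts (n = n₀ + Σ ν·ξ):
  D: 778 − 1(263) = 515
  G: 0 + 1(263) − 1(170.3) = 92.7
  E: 0 + 2(170.3) = 340.5

341 mol/s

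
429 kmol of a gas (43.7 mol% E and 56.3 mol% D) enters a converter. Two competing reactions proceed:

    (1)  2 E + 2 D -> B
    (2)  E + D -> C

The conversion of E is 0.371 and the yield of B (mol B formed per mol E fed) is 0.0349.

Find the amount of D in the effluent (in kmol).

Yield of B: 1ξ₁ / 187.5 = 0.0349 → ξ₁ = 6.543 kmol.
Conversion of E: 2ξ₁ + 1ξ₂ = 0.371 × 187.5 = 69.55 → ξ₂ = 56.47 kmol.
Outlet amounts (n = n₀ + Σ ν·ξ):
  E: 187.5 − 2(6.543) − 1(56.47) = 117.9
  D: 241.5 − 2(6.543) − 1(56.47) = 172
  B: 0 + 1(6.543) = 6.543
  C: 0 + 1(56.47) = 56.47

172 kmol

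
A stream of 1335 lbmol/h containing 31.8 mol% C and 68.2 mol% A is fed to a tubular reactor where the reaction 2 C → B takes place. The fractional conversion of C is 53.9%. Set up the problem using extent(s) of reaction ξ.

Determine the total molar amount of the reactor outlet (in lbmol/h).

1220 lbmol/h

C reacted = 0.539 × 424.5 = 228.8 lbmol/h; ν_C = −2, so ξ = 228.8/2 = 114.4 lbmol/h.
Outlet amounts (n = n₀ + ν ξ):
  C: 424.5 − 2(114.4) = 195.7
  B: 0 + 1(114.4) = 114.4
  A: 910.5 (inert)
Total out = 195.7 + 114.4 + 910.5 = 1221 lbmol/h.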